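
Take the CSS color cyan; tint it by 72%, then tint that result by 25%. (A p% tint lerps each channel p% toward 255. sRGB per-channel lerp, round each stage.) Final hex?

CSS cyan is rgb(0, 255, 255).
Per channel, c → c + 0.72(255 − c):
  R: 0 + 0.72×(255−0) = 0 + 183.6 = 183.6 → 184
  G: 255 + 0.72×(255−255) = 255 + 0 = 255 → 255
  B: 255 + 0.72×(255−255) = 255 + 0 = 255 → 255
After the tint: rgb(184, 255, 255) = #B8FFFF.
Per channel, c → c + 0.25(255 − c):
  R: 184 + 0.25×(255−184) = 184 + 17.75 = 201.75 → 202
  G: 255 + 0.25×(255−255) = 255 + 0 = 255 → 255
  B: 255 + 0.25×(255−255) = 255 + 0 = 255 → 255
rgb(202, 255, 255) = #CAFFFF.

#CAFFFF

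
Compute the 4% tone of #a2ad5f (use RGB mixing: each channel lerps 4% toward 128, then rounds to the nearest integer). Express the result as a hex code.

#a2ad5f is rgb(162, 173, 95).
Lerp each channel 4% toward 128:
  R: 162 + 0.04×(128−162) = 162 − 1.36 = 160.64 → 161
  G: 173 + 0.04×(128−173) = 173 − 1.8 = 171.2 → 171
  B: 95 + 0.04×(128−95) = 95 + 1.32 = 96.32 → 96
rgb(161, 171, 96) = #a1ab60.

#a1ab60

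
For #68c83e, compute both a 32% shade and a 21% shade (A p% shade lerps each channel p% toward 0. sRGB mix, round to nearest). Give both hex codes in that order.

#68c83e is rgb(104, 200, 62).
32% shade:
  R: 104 + 0.32×(0−104) = 104 − 33.28 = 70.72 → 71
  G: 200 − 64 = 136 → 136
  B: 62 + 0.32×(0−62) = 62 − 19.84 = 42.16 → 42
  → #47882a
21% shade:
  R: 104 + 0.21×(0−104) = 104 − 21.84 = 82.16 → 82
  G: 200 + 0.21×(0−200) = 200 − 42 = 158 → 158
  B: 62 − 13.02 = 48.98 → 49
  → #529e31

#47882a, #529e31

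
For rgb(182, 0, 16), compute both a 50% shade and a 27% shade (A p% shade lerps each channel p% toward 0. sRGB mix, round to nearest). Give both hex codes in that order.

#5b0008, #85000c

50% shade:
  R: 182 − 91 = 91 → 91
  G: 0 + 0 = 0 → 0
  B: 16 + 0.5×(0−16) = 16 − 8 = 8 → 8
  → #5b0008
27% shade:
  R: 182 − 49.14 = 132.86 → 133
  G: 0 + 0 = 0 → 0
  B: 16 − 4.32 = 11.68 → 12
  → #85000c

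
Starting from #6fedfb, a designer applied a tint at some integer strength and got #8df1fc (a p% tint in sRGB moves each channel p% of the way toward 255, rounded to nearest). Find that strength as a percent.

#6fedfb is rgb(111, 237, 251); #8df1fc is rgb(141, 241, 252).
On the R channel (widest range): 141 ≈ 111 + (p/100)(255 − 111), so p ≈ 100×(141 − 111)/(255 − 111) = 3000/144 = 20.83.
p = 21 reproduces all three channels after rounding.

21%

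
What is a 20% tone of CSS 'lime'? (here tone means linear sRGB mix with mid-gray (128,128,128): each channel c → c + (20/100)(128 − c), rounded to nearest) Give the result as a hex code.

#1ae61a

CSS lime is rgb(0, 255, 0).
Per channel, c → c + 0.2(128 − c):
  R: 0 + 0.2×(128−0) = 0 + 25.6 = 25.6 → 26
  G: 255 + 0.2×(128−255) = 255 − 25.4 = 229.6 → 230
  B: 0 + 25.6 = 25.6 → 26
rgb(26, 230, 26) = #1ae61a.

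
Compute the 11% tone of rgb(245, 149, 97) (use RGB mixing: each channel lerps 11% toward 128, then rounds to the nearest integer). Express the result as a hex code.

An 11% tone moves each channel 11% toward 128:
  R: 245 + 0.11×(128−245) = 245 − 12.87 = 232.13 → 232
  G: 149 − 2.31 = 146.69 → 147
  B: 97 + 0.11×(128−97) = 97 + 3.41 = 100.41 → 100
rgb(232, 147, 100) = #E89364.

#E89364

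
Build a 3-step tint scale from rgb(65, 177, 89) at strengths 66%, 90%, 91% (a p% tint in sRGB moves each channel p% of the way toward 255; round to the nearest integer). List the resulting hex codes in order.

66%: (65 + 125.4 = 190.4→190, 177 + 51.48 = 228.48→228, 89 + 109.56 = 198.56→199) → #bee4c7
90%: (65 + 171 = 236→236, 177 + 70.2 = 247.2→247, 89 + 149.4 = 238.4→238) → #ecf7ee
91%: (65 + 172.9 = 237.9→238, 177 + 70.98 = 247.98→248, 89 + 151.06 = 240.06→240) → #eef8f0

#bee4c7, #ecf7ee, #eef8f0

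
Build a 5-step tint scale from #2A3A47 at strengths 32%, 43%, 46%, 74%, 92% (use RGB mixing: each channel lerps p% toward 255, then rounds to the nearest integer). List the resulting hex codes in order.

#6E7982, #868F96, #8C959C, #C8CCCF, #EEEFF0

#2A3A47 is rgb(42, 58, 71).
32%: (42 + 68.16 = 110.16→110, 58 + 63.04 = 121.04→121, 71 + 58.88 = 129.88→130) → #6E7982
43%: (42 + 91.59 = 133.59→134, 58 + 84.71 = 142.71→143, 71 + 79.12 = 150.12→150) → #868F96
46%: (42 + 97.98 = 139.98→140, 58 + 90.62 = 148.62→149, 71 + 84.64 = 155.64→156) → #8C959C
74%: (42 + 157.62 = 199.62→200, 58 + 145.78 = 203.78→204, 71 + 136.16 = 207.16→207) → #C8CCCF
92%: (42 + 195.96 = 237.96→238, 58 + 181.24 = 239.24→239, 71 + 169.28 = 240.28→240) → #EEEFF0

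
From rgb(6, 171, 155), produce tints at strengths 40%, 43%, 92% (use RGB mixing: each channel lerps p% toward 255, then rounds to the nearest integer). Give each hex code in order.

#6ACDC3, #71CFC6, #EBF8F7

40%: (6 + 99.6 = 105.6→106, 171 + 33.6 = 204.6→205, 155 + 40 = 195→195) → #6ACDC3
43%: (6 + 107.07 = 113.07→113, 171 + 36.12 = 207.12→207, 155 + 43 = 198→198) → #71CFC6
92%: (6 + 229.08 = 235.08→235, 171 + 77.28 = 248.28→248, 155 + 92 = 247→247) → #EBF8F7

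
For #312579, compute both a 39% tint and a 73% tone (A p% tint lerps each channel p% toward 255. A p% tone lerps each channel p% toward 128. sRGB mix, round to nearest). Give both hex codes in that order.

#312579 is rgb(49, 37, 121).
39% tint:
  R: 49 + 0.39×(255−49) = 49 + 80.34 = 129.34 → 129
  G: 37 + 0.39×(255−37) = 37 + 85.02 = 122.02 → 122
  B: 121 + 0.39×(255−121) = 121 + 52.26 = 173.26 → 173
  → #817aad
73% tone:
  R: 49 + 0.73×(128−49) = 49 + 57.67 = 106.67 → 107
  G: 37 + 0.73×(128−37) = 37 + 66.43 = 103.43 → 103
  B: 121 + 5.11 = 126.11 → 126
  → #6b677e

#817aad, #6b677e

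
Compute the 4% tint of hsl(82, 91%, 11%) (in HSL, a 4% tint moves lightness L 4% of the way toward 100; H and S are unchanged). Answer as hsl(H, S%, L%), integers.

hsl(82, 91%, 15%)

L moves 4% from 11 toward 100: 11 + 3.56 = 14.56 → 15.
H and S are unchanged.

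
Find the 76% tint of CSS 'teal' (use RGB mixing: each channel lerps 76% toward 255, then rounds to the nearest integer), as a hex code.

CSS teal is rgb(0, 128, 128).
Per channel, c → c + 0.76(255 − c):
  R: 0 + 193.8 = 193.8 → 194
  G: 128 + 0.76×(255−128) = 128 + 96.52 = 224.52 → 225
  B: 128 + 0.76×(255−128) = 128 + 96.52 = 224.52 → 225
rgb(194, 225, 225) = #C2E1E1.

#C2E1E1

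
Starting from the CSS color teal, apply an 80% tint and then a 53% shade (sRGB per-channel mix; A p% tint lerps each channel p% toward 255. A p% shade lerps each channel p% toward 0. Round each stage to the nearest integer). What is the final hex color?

#606c6c

CSS teal is rgb(0, 128, 128).
An 80% tint moves each channel 80% toward 255:
  R: 0 + 0.8×(255−0) = 0 + 204 = 204 → 204
  G: 128 + 0.8×(255−128) = 128 + 101.6 = 229.6 → 230
  B: 128 + 101.6 = 229.6 → 230
After the tint: rgb(204, 230, 230) = #cce6e6.
Per channel, c → c + 0.53(0 − c):
  R: 204 + 0.53×(0−204) = 204 − 108.12 = 95.88 → 96
  G: 230 + 0.53×(0−230) = 230 − 121.9 = 108.1 → 108
  B: 230 + 0.53×(0−230) = 230 − 121.9 = 108.1 → 108
rgb(96, 108, 108) = #606c6c.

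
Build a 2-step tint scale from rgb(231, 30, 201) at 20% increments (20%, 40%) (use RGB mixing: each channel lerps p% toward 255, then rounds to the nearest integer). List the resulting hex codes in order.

#ec4bd4, #f178df

20%: (231 + 4.8 = 235.8→236, 30 + 45 = 75→75, 201 + 10.8 = 211.8→212) → #ec4bd4
40%: (231 + 9.6 = 240.6→241, 30 + 90 = 120→120, 201 + 21.6 = 222.6→223) → #f178df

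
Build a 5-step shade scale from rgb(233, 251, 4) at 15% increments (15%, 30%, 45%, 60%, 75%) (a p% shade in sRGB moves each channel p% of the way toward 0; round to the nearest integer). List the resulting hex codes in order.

15%: (233 − 34.95 = 198.05→198, 251 − 37.65 = 213.35→213, 4 − 0.6 = 3.4→3) → #C6D503
30%: (233 − 69.9 = 163.1→163, 251 − 75.3 = 175.7→176, 4 − 1.2 = 2.8→3) → #A3B003
45%: (233 − 104.85 = 128.15→128, 251 − 112.95 = 138.05→138, 4 − 1.8 = 2.2→2) → #808A02
60%: (233 − 139.8 = 93.2→93, 251 − 150.6 = 100.4→100, 4 − 2.4 = 1.6→2) → #5D6402
75%: (233 − 174.75 = 58.25→58, 251 − 188.25 = 62.75→63, 4 − 3 = 1→1) → #3A3F01

#C6D503, #A3B003, #808A02, #5D6402, #3A3F01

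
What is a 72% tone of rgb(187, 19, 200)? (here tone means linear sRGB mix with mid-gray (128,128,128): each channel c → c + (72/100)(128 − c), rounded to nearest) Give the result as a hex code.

Lerp each channel 72% toward 128:
  R: 187 − 42.48 = 144.52 → 145
  G: 19 + 0.72×(128−19) = 19 + 78.48 = 97.48 → 97
  B: 200 + 0.72×(128−200) = 200 − 51.84 = 148.16 → 148
rgb(145, 97, 148) = #916194.

#916194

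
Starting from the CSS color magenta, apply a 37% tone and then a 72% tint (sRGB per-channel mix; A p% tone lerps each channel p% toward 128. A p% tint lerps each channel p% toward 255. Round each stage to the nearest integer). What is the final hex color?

CSS magenta is rgb(255, 0, 255).
Per channel, c → c + 0.37(128 − c):
  R: 255 + 0.37×(128−255) = 255 − 46.99 = 208.01 → 208
  G: 0 + 47.36 = 47.36 → 47
  B: 255 + 0.37×(128−255) = 255 − 46.99 = 208.01 → 208
After the tone: rgb(208, 47, 208) = #d02fd0.
A 72% tint moves each channel 72% toward 255:
  R: 208 + 0.72×(255−208) = 208 + 33.84 = 241.84 → 242
  G: 47 + 149.76 = 196.76 → 197
  B: 208 + 0.72×(255−208) = 208 + 33.84 = 241.84 → 242
rgb(242, 197, 242) = #f2c5f2.

#f2c5f2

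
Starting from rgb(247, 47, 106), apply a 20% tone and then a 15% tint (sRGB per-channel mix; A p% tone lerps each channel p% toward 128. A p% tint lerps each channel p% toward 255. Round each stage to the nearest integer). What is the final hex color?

#E45C84

A 20% tone moves each channel 20% toward 128:
  R: 247 − 23.8 = 223.2 → 223
  G: 47 + 0.2×(128−47) = 47 + 16.2 = 63.2 → 63
  B: 106 + 0.2×(128−106) = 106 + 4.4 = 110.4 → 110
After the tone: rgb(223, 63, 110) = #DF3F6E.
Lerp each channel 15% toward 255:
  R: 223 + 4.8 = 227.8 → 228
  G: 63 + 0.15×(255−63) = 63 + 28.8 = 91.8 → 92
  B: 110 + 21.75 = 131.75 → 132
rgb(228, 92, 132) = #E45C84.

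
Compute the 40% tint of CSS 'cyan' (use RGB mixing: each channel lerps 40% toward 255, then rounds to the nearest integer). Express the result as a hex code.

CSS cyan is rgb(0, 255, 255).
Per channel, c → c + 0.4(255 − c):
  R: 0 + 0.4×(255−0) = 0 + 102 = 102 → 102
  G: 255 + 0 = 255 → 255
  B: 255 + 0 = 255 → 255
rgb(102, 255, 255) = #66ffff.

#66ffff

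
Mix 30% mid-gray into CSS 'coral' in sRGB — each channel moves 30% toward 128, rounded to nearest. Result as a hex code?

#D97F5E

CSS coral is rgb(255, 127, 80).
A 30% tone moves each channel 30% toward 128:
  R: 255 − 38.1 = 216.9 → 217
  G: 127 + 0.3×(128−127) = 127 + 0.3 = 127.3 → 127
  B: 80 + 0.3×(128−80) = 80 + 14.4 = 94.4 → 94
rgb(217, 127, 94) = #D97F5E.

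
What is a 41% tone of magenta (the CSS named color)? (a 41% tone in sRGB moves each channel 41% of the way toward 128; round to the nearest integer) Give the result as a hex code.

#CB34CB

CSS magenta is rgb(255, 0, 255).
Lerp each channel 41% toward 128:
  R: 255 − 52.07 = 202.93 → 203
  G: 0 + 0.41×(128−0) = 0 + 52.48 = 52.48 → 52
  B: 255 − 52.07 = 202.93 → 203
rgb(203, 52, 203) = #CB34CB.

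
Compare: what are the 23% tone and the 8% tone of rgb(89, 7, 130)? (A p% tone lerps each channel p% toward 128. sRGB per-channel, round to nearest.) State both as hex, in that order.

23% tone:
  R: 89 + 0.23×(128−89) = 89 + 8.97 = 97.97 → 98
  G: 7 + 0.23×(128−7) = 7 + 27.83 = 34.83 → 35
  B: 130 + 0.23×(128−130) = 130 − 0.46 = 129.54 → 130
  → #622382
8% tone:
  R: 89 + 3.12 = 92.12 → 92
  G: 7 + 9.68 = 16.68 → 17
  B: 130 + 0.08×(128−130) = 130 − 0.16 = 129.84 → 130
  → #5C1182

#622382, #5C1182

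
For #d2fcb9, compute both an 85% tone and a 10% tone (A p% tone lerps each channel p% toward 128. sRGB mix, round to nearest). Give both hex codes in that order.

#d2fcb9 is rgb(210, 252, 185).
85% tone:
  R: 210 + 0.85×(128−210) = 210 − 69.7 = 140.3 → 140
  G: 252 − 105.4 = 146.6 → 147
  B: 185 − 48.45 = 136.55 → 137
  → #8c9389
10% tone:
  R: 210 + 0.1×(128−210) = 210 − 8.2 = 201.8 → 202
  G: 252 − 12.4 = 239.6 → 240
  B: 185 + 0.1×(128−185) = 185 − 5.7 = 179.3 → 179
  → #caf0b3

#8c9389, #caf0b3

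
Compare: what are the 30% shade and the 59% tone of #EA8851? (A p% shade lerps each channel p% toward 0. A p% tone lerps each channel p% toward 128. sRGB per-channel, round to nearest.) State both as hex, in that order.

#A45F39, #AB836D

#EA8851 is rgb(234, 136, 81).
30% shade:
  R: 234 − 70.2 = 163.8 → 164
  G: 136 − 40.8 = 95.2 → 95
  B: 81 − 24.3 = 56.7 → 57
  → #A45F39
59% tone:
  R: 234 + 0.59×(128−234) = 234 − 62.54 = 171.46 → 171
  G: 136 − 4.72 = 131.28 → 131
  B: 81 + 27.73 = 108.73 → 109
  → #AB836D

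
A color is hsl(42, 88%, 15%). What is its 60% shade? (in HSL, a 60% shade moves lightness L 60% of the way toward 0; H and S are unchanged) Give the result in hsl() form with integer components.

hsl(42, 88%, 6%)

L moves 60% from 15 toward 0: 15 − 9 = 6 → 6.
H and S are unchanged.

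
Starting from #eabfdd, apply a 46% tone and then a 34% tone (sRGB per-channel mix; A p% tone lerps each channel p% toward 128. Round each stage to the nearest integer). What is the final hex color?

#a696a1

#eabfdd is rgb(234, 191, 221).
Lerp each channel 46% toward 128:
  R: 234 + 0.46×(128−234) = 234 − 48.76 = 185.24 → 185
  G: 191 − 28.98 = 162.02 → 162
  B: 221 + 0.46×(128−221) = 221 − 42.78 = 178.22 → 178
After the tone: rgb(185, 162, 178) = #b9a2b2.
A 34% tone moves each channel 34% toward 128:
  R: 185 − 19.38 = 165.62 → 166
  G: 162 − 11.56 = 150.44 → 150
  B: 178 + 0.34×(128−178) = 178 − 17 = 161 → 161
rgb(166, 150, 161) = #a696a1.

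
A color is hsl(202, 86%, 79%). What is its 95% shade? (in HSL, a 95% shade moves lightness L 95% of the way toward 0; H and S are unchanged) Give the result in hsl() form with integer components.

hsl(202, 86%, 4%)

L moves 95% from 79 toward 0: 79 − 75.05 = 3.95 → 4.
H and S are unchanged.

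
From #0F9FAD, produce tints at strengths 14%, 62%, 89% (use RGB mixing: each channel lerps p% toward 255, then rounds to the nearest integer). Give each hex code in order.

#0F9FAD is rgb(15, 159, 173).
14%: (15 + 33.6 = 48.6→49, 159 + 13.44 = 172.44→172, 173 + 11.48 = 184.48→184) → #31ACB8
62%: (15 + 148.8 = 163.8→164, 159 + 59.52 = 218.52→219, 173 + 50.84 = 223.84→224) → #A4DBE0
89%: (15 + 213.6 = 228.6→229, 159 + 85.44 = 244.44→244, 173 + 72.98 = 245.98→246) → #E5F4F6

#31ACB8, #A4DBE0, #E5F4F6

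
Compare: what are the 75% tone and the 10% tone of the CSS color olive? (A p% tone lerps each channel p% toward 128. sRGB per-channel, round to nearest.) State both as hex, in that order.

#808060, #80800d

CSS olive is rgb(128, 128, 0).
75% tone:
  R: 128 + 0.75×(128−128) = 128 + 0 = 128 → 128
  G: 128 + 0.75×(128−128) = 128 + 0 = 128 → 128
  B: 0 + 0.75×(128−0) = 0 + 96 = 96 → 96
  → #808060
10% tone:
  R: 128 + 0 = 128 → 128
  G: 128 + 0 = 128 → 128
  B: 0 + 0.1×(128−0) = 0 + 12.8 = 12.8 → 13
  → #80800d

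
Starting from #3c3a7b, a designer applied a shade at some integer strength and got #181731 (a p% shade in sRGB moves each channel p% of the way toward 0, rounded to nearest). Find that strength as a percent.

#3c3a7b is rgb(60, 58, 123); #181731 is rgb(24, 23, 49).
On the B channel (widest range): 49 ≈ 123 + (p/100)(0 − 123), so p ≈ 100×(49 − 123)/(0 − 123) = -7400/-123 = 60.16.
p = 60 reproduces all three channels after rounding.

60%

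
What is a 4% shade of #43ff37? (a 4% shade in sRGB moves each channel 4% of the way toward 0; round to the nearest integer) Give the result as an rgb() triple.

#43ff37 is rgb(67, 255, 55).
A 4% shade moves each channel 4% toward 0:
  R: 67 + 0.04×(0−67) = 67 − 2.68 = 64.32 → 64
  G: 255 − 10.2 = 244.8 → 245
  B: 55 + 0.04×(0−55) = 55 − 2.2 = 52.8 → 53

rgb(64, 245, 53)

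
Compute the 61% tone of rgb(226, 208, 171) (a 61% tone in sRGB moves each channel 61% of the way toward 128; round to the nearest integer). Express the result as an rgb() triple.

rgb(166, 159, 145)

Per channel, c → c + 0.61(128 − c):
  R: 226 − 59.78 = 166.22 → 166
  G: 208 − 48.8 = 159.2 → 159
  B: 171 + 0.61×(128−171) = 171 − 26.23 = 144.77 → 145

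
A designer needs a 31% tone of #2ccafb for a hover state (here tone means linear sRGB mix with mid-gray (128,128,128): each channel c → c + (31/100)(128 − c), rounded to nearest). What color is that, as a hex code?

#46b3d5

#2ccafb is rgb(44, 202, 251).
A 31% tone moves each channel 31% toward 128:
  R: 44 + 0.31×(128−44) = 44 + 26.04 = 70.04 → 70
  G: 202 + 0.31×(128−202) = 202 − 22.94 = 179.06 → 179
  B: 251 + 0.31×(128−251) = 251 − 38.13 = 212.87 → 213
rgb(70, 179, 213) = #46b3d5.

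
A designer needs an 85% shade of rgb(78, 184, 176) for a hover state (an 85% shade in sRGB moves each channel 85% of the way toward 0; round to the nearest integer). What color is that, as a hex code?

#0C1C1A

Lerp each channel 85% toward 0:
  R: 78 + 0.85×(0−78) = 78 − 66.3 = 11.7 → 12
  G: 184 − 156.4 = 27.6 → 28
  B: 176 + 0.85×(0−176) = 176 − 149.6 = 26.4 → 26
rgb(12, 28, 26) = #0C1C1A.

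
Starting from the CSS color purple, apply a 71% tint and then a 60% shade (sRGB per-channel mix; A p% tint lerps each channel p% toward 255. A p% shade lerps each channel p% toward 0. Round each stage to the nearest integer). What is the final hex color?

#574857

CSS purple is rgb(128, 0, 128).
Lerp each channel 71% toward 255:
  R: 128 + 90.17 = 218.17 → 218
  G: 0 + 0.71×(255−0) = 0 + 181.05 = 181.05 → 181
  B: 128 + 90.17 = 218.17 → 218
After the tint: rgb(218, 181, 218) = #DAB5DA.
Per channel, c → c + 0.6(0 − c):
  R: 218 + 0.6×(0−218) = 218 − 130.8 = 87.2 → 87
  G: 181 − 108.6 = 72.4 → 72
  B: 218 + 0.6×(0−218) = 218 − 130.8 = 87.2 → 87
rgb(87, 72, 87) = #574857.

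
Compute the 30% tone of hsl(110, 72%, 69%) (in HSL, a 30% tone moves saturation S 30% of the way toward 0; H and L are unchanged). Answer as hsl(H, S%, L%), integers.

S moves 30% from 72 toward 0: 72 − 21.6 = 50.4 → 50.
H and L are unchanged.

hsl(110, 50%, 69%)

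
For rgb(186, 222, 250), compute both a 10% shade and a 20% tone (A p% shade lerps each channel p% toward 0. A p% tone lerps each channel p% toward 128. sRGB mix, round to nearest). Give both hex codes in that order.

#A7C8E1, #AECBE2

10% shade:
  R: 186 + 0.1×(0−186) = 186 − 18.6 = 167.4 → 167
  G: 222 + 0.1×(0−222) = 222 − 22.2 = 199.8 → 200
  B: 250 + 0.1×(0−250) = 250 − 25 = 225 → 225
  → #A7C8E1
20% tone:
  R: 186 + 0.2×(128−186) = 186 − 11.6 = 174.4 → 174
  G: 222 + 0.2×(128−222) = 222 − 18.8 = 203.2 → 203
  B: 250 − 24.4 = 225.6 → 226
  → #AECBE2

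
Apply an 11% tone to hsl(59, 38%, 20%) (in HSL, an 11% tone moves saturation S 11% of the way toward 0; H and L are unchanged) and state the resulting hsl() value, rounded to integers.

hsl(59, 34%, 20%)

S moves 11% from 38 toward 0: 38 − 4.18 = 33.82 → 34.
H and L are unchanged.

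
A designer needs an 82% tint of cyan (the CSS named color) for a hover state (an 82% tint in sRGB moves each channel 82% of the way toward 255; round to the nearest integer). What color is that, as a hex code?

#d1ffff

CSS cyan is rgb(0, 255, 255).
Per channel, c → c + 0.82(255 − c):
  R: 0 + 209.1 = 209.1 → 209
  G: 255 + 0.82×(255−255) = 255 + 0 = 255 → 255
  B: 255 + 0.82×(255−255) = 255 + 0 = 255 → 255
rgb(209, 255, 255) = #d1ffff.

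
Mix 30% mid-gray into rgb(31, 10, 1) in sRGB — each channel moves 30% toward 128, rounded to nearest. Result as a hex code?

#3C2D27

Per channel, c → c + 0.3(128 − c):
  R: 31 + 0.3×(128−31) = 31 + 29.1 = 60.1 → 60
  G: 10 + 35.4 = 45.4 → 45
  B: 1 + 38.1 = 39.1 → 39
rgb(60, 45, 39) = #3C2D27.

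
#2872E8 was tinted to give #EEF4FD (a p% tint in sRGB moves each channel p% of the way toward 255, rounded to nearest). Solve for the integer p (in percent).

92%

#2872E8 is rgb(40, 114, 232); #EEF4FD is rgb(238, 244, 253).
On the R channel (widest range): 238 ≈ 40 + (p/100)(255 − 40), so p ≈ 100×(238 − 40)/(255 − 40) = 19800/215 = 92.09.
p = 92 reproduces all three channels after rounding.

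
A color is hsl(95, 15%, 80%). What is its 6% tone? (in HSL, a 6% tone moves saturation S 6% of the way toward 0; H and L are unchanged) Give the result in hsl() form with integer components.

hsl(95, 14%, 80%)

S moves 6% from 15 toward 0: 15 − 0.9 = 14.1 → 14.
H and L are unchanged.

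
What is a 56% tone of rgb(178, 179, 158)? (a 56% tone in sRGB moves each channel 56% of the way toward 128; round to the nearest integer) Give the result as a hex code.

Lerp each channel 56% toward 128:
  R: 178 − 28 = 150 → 150
  G: 179 + 0.56×(128−179) = 179 − 28.56 = 150.44 → 150
  B: 158 + 0.56×(128−158) = 158 − 16.8 = 141.2 → 141
rgb(150, 150, 141) = #96968d.

#96968d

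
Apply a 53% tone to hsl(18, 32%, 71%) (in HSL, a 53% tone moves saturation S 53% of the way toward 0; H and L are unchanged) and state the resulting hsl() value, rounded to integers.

hsl(18, 15%, 71%)

S moves 53% from 32 toward 0: 32 − 16.96 = 15.04 → 15.
H and L are unchanged.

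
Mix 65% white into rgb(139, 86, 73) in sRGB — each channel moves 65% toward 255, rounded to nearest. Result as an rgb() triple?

Per channel, c → c + 0.65(255 − c):
  R: 139 + 0.65×(255−139) = 139 + 75.4 = 214.4 → 214
  G: 86 + 109.85 = 195.85 → 196
  B: 73 + 118.3 = 191.3 → 191

rgb(214, 196, 191)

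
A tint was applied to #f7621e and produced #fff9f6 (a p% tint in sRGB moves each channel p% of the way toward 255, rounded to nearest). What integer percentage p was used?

#f7621e is rgb(247, 98, 30); #fff9f6 is rgb(255, 249, 246).
On the B channel (widest range): 246 ≈ 30 + (p/100)(255 − 30), so p ≈ 100×(246 − 30)/(255 − 30) = 21600/225 = 96.00.
p = 96 reproduces all three channels after rounding.

96%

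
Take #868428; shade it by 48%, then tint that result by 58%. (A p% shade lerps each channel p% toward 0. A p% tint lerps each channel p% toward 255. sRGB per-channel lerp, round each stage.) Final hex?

#B1B19D

#868428 is rgb(134, 132, 40).
Lerp each channel 48% toward 0:
  R: 134 + 0.48×(0−134) = 134 − 64.32 = 69.68 → 70
  G: 132 − 63.36 = 68.64 → 69
  B: 40 − 19.2 = 20.8 → 21
After the shade: rgb(70, 69, 21) = #464515.
Per channel, c → c + 0.58(255 − c):
  R: 70 + 0.58×(255−70) = 70 + 107.3 = 177.3 → 177
  G: 69 + 0.58×(255−69) = 69 + 107.88 = 176.88 → 177
  B: 21 + 135.72 = 156.72 → 157
rgb(177, 177, 157) = #B1B19D.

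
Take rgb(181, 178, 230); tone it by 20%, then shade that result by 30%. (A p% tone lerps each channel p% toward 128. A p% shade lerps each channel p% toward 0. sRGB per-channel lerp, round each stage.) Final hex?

Lerp each channel 20% toward 128:
  R: 181 − 10.6 = 170.4 → 170
  G: 178 − 10 = 168 → 168
  B: 230 + 0.2×(128−230) = 230 − 20.4 = 209.6 → 210
After the tone: rgb(170, 168, 210) = #AAA8D2.
Per channel, c → c + 0.3(0 − c):
  R: 170 + 0.3×(0−170) = 170 − 51 = 119 → 119
  G: 168 + 0.3×(0−168) = 168 − 50.4 = 117.6 → 118
  B: 210 − 63 = 147 → 147
rgb(119, 118, 147) = #777693.

#777693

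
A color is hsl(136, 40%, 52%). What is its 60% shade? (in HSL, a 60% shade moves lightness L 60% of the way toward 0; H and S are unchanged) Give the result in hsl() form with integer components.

hsl(136, 40%, 21%)

L moves 60% from 52 toward 0: 52 − 31.2 = 20.8 → 21.
H and S are unchanged.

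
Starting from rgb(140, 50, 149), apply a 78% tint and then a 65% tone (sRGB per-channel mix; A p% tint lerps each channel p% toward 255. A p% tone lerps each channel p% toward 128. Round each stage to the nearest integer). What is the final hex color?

Lerp each channel 78% toward 255:
  R: 140 + 0.78×(255−140) = 140 + 89.7 = 229.7 → 230
  G: 50 + 0.78×(255−50) = 50 + 159.9 = 209.9 → 210
  B: 149 + 0.78×(255−149) = 149 + 82.68 = 231.68 → 232
After the tint: rgb(230, 210, 232) = #e6d2e8.
Per channel, c → c + 0.65(128 − c):
  R: 230 + 0.65×(128−230) = 230 − 66.3 = 163.7 → 164
  G: 210 + 0.65×(128−210) = 210 − 53.3 = 156.7 → 157
  B: 232 − 67.6 = 164.4 → 164
rgb(164, 157, 164) = #a49da4.

#a49da4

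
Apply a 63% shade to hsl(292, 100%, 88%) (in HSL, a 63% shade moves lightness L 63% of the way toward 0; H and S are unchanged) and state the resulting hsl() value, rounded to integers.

hsl(292, 100%, 33%)

L moves 63% from 88 toward 0: 88 − 55.44 = 32.56 → 33.
H and S are unchanged.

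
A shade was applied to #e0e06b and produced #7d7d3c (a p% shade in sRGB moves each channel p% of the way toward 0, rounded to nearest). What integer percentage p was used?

44%

#e0e06b is rgb(224, 224, 107); #7d7d3c is rgb(125, 125, 60).
On the R channel (widest range): 125 ≈ 224 + (p/100)(0 − 224), so p ≈ 100×(125 − 224)/(0 − 224) = -9900/-224 = 44.20.
p = 44 reproduces all three channels after rounding.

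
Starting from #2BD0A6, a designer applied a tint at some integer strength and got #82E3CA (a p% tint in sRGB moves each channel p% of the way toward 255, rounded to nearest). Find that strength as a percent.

#2BD0A6 is rgb(43, 208, 166); #82E3CA is rgb(130, 227, 202).
On the R channel (widest range): 130 ≈ 43 + (p/100)(255 − 43), so p ≈ 100×(130 − 43)/(255 − 43) = 8700/212 = 41.04.
p = 41 reproduces all three channels after rounding.

41%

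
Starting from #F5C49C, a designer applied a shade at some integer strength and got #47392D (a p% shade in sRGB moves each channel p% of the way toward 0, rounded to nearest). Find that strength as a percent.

#F5C49C is rgb(245, 196, 156); #47392D is rgb(71, 57, 45).
On the R channel (widest range): 71 ≈ 245 + (p/100)(0 − 245), so p ≈ 100×(71 − 245)/(0 − 245) = -17400/-245 = 71.02.
p = 71 reproduces all three channels after rounding.

71%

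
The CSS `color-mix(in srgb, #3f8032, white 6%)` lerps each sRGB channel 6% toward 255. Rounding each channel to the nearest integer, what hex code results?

#3f8032 is rgb(63, 128, 50).
A 6% tint moves each channel 6% toward 255:
  R: 63 + 0.06×(255−63) = 63 + 11.52 = 74.52 → 75
  G: 128 + 7.62 = 135.62 → 136
  B: 50 + 0.06×(255−50) = 50 + 12.3 = 62.3 → 62
rgb(75, 136, 62) = #4b883e.

#4b883e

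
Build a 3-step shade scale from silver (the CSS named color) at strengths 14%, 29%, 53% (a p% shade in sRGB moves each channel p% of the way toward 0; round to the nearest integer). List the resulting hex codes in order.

CSS silver is rgb(192, 192, 192).
14%: (192 − 26.88 = 165.12→165, 192 − 26.88 = 165.12→165, 192 − 26.88 = 165.12→165) → #A5A5A5
29%: (192 − 55.68 = 136.32→136, 192 − 55.68 = 136.32→136, 192 − 55.68 = 136.32→136) → #888888
53%: (192 − 101.76 = 90.24→90, 192 − 101.76 = 90.24→90, 192 − 101.76 = 90.24→90) → #5A5A5A

#A5A5A5, #888888, #5A5A5A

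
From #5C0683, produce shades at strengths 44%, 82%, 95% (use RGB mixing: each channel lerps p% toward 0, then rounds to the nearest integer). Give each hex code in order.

#5C0683 is rgb(92, 6, 131).
44%: (92 − 40.48 = 51.52→52, 6 − 2.64 = 3.36→3, 131 − 57.64 = 73.36→73) → #340349
82%: (92 − 75.44 = 16.56→17, 6 − 4.92 = 1.08→1, 131 − 107.42 = 23.58→24) → #110118
95%: (92 − 87.4 = 4.6→5, 6 − 5.7 = 0.3→0, 131 − 124.45 = 6.55→7) → #050007

#340349, #110118, #050007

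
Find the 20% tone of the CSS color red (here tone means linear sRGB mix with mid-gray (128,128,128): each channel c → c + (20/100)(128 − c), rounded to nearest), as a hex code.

#e61a1a

CSS red is rgb(255, 0, 0).
Lerp each channel 20% toward 128:
  R: 255 + 0.2×(128−255) = 255 − 25.4 = 229.6 → 230
  G: 0 + 25.6 = 25.6 → 26
  B: 0 + 25.6 = 25.6 → 26
rgb(230, 26, 26) = #e61a1a.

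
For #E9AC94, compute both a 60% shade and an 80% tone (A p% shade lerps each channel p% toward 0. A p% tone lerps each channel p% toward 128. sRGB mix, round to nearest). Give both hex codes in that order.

#5D453B, #958984

#E9AC94 is rgb(233, 172, 148).
60% shade:
  R: 233 − 139.8 = 93.2 → 93
  G: 172 + 0.6×(0−172) = 172 − 103.2 = 68.8 → 69
  B: 148 + 0.6×(0−148) = 148 − 88.8 = 59.2 → 59
  → #5D453B
80% tone:
  R: 233 + 0.8×(128−233) = 233 − 84 = 149 → 149
  G: 172 − 35.2 = 136.8 → 137
  B: 148 + 0.8×(128−148) = 148 − 16 = 132 → 132
  → #958984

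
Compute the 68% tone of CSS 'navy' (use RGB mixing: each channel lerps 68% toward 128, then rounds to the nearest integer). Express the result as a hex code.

#575780

CSS navy is rgb(0, 0, 128).
Lerp each channel 68% toward 128:
  R: 0 + 87.04 = 87.04 → 87
  G: 0 + 0.68×(128−0) = 0 + 87.04 = 87.04 → 87
  B: 128 + 0 = 128 → 128
rgb(87, 87, 128) = #575780.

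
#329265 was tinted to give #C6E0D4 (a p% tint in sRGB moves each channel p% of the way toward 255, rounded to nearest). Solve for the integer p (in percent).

#329265 is rgb(50, 146, 101); #C6E0D4 is rgb(198, 224, 212).
On the R channel (widest range): 198 ≈ 50 + (p/100)(255 − 50), so p ≈ 100×(198 − 50)/(255 − 50) = 14800/205 = 72.20.
p = 72 reproduces all three channels after rounding.

72%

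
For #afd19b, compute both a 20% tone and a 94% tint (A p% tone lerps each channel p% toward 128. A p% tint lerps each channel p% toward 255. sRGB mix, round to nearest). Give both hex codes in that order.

#a6c196, #fafcf9

#afd19b is rgb(175, 209, 155).
20% tone:
  R: 175 − 9.4 = 165.6 → 166
  G: 209 + 0.2×(128−209) = 209 − 16.2 = 192.8 → 193
  B: 155 + 0.2×(128−155) = 155 − 5.4 = 149.6 → 150
  → #a6c196
94% tint:
  R: 175 + 0.94×(255−175) = 175 + 75.2 = 250.2 → 250
  G: 209 + 43.24 = 252.24 → 252
  B: 155 + 94 = 249 → 249
  → #fafcf9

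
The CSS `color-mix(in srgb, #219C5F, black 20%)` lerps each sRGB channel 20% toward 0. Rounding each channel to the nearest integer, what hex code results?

#219C5F is rgb(33, 156, 95).
Lerp each channel 20% toward 0:
  R: 33 + 0.2×(0−33) = 33 − 6.6 = 26.4 → 26
  G: 156 − 31.2 = 124.8 → 125
  B: 95 + 0.2×(0−95) = 95 − 19 = 76 → 76
rgb(26, 125, 76) = #1A7D4C.

#1A7D4C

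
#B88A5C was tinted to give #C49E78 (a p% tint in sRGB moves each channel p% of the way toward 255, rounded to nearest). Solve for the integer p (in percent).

#B88A5C is rgb(184, 138, 92); #C49E78 is rgb(196, 158, 120).
On the B channel (widest range): 120 ≈ 92 + (p/100)(255 − 92), so p ≈ 100×(120 − 92)/(255 − 92) = 2800/163 = 17.18.
p = 17 reproduces all three channels after rounding.

17%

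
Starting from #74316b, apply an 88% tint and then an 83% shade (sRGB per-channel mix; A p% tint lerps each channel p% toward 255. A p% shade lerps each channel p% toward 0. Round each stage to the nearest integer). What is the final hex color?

#282728

#74316b is rgb(116, 49, 107).
An 88% tint moves each channel 88% toward 255:
  R: 116 + 0.88×(255−116) = 116 + 122.32 = 238.32 → 238
  G: 49 + 181.28 = 230.28 → 230
  B: 107 + 130.24 = 237.24 → 237
After the tint: rgb(238, 230, 237) = #eee6ed.
Lerp each channel 83% toward 0:
  R: 238 − 197.54 = 40.46 → 40
  G: 230 − 190.9 = 39.1 → 39
  B: 237 − 196.71 = 40.29 → 40
rgb(40, 39, 40) = #282728.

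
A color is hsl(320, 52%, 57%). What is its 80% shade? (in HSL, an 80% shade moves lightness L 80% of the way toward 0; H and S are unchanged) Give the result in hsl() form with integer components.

hsl(320, 52%, 11%)

L moves 80% from 57 toward 0: 57 − 45.6 = 11.4 → 11.
H and S are unchanged.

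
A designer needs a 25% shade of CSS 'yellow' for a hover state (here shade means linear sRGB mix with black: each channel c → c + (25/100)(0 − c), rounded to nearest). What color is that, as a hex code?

CSS yellow is rgb(255, 255, 0).
Lerp each channel 25% toward 0:
  R: 255 + 0.25×(0−255) = 255 − 63.75 = 191.25 → 191
  G: 255 − 63.75 = 191.25 → 191
  B: 0 + 0 = 0 → 0
rgb(191, 191, 0) = #BFBF00.

#BFBF00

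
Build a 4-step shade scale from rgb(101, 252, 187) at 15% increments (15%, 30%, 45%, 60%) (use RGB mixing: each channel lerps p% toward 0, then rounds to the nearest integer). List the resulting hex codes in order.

#56D69F, #47B083, #388B67, #28654B

15%: (101 − 15.15 = 85.85→86, 252 − 37.8 = 214.2→214, 187 − 28.05 = 158.95→159) → #56D69F
30%: (101 − 30.3 = 70.7→71, 252 − 75.6 = 176.4→176, 187 − 56.1 = 130.9→131) → #47B083
45%: (101 − 45.45 = 55.55→56, 252 − 113.4 = 138.6→139, 187 − 84.15 = 102.85→103) → #388B67
60%: (101 − 60.6 = 40.4→40, 252 − 151.2 = 100.8→101, 187 − 112.2 = 74.8→75) → #28654B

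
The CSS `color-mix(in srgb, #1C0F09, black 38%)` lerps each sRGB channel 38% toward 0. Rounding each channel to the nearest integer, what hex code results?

#1C0F09 is rgb(28, 15, 9).
A 38% shade moves each channel 38% toward 0:
  R: 28 − 10.64 = 17.36 → 17
  G: 15 + 0.38×(0−15) = 15 − 5.7 = 9.3 → 9
  B: 9 − 3.42 = 5.58 → 6
rgb(17, 9, 6) = #110906.

#110906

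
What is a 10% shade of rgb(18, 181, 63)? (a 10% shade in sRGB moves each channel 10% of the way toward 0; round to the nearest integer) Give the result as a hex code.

A 10% shade moves each channel 10% toward 0:
  R: 18 + 0.1×(0−18) = 18 − 1.8 = 16.2 → 16
  G: 181 + 0.1×(0−181) = 181 − 18.1 = 162.9 → 163
  B: 63 − 6.3 = 56.7 → 57
rgb(16, 163, 57) = #10a339.

#10a339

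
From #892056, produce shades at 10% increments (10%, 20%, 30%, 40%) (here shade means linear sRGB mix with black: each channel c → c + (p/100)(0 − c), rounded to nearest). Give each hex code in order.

#892056 is rgb(137, 32, 86).
10%: (137 − 13.7 = 123.3→123, 32 − 3.2 = 28.8→29, 86 − 8.6 = 77.4→77) → #7B1D4D
20%: (137 − 27.4 = 109.6→110, 32 − 6.4 = 25.6→26, 86 − 17.2 = 68.8→69) → #6E1A45
30%: (137 − 41.1 = 95.9→96, 32 − 9.6 = 22.4→22, 86 − 25.8 = 60.2→60) → #60163C
40%: (137 − 54.8 = 82.2→82, 32 − 12.8 = 19.2→19, 86 − 34.4 = 51.6→52) → #521334

#7B1D4D, #6E1A45, #60163C, #521334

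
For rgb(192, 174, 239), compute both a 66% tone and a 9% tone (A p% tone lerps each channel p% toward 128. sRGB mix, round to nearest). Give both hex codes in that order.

66% tone:
  R: 192 − 42.24 = 149.76 → 150
  G: 174 − 30.36 = 143.64 → 144
  B: 239 + 0.66×(128−239) = 239 − 73.26 = 165.74 → 166
  → #9690a6
9% tone:
  R: 192 − 5.76 = 186.24 → 186
  G: 174 − 4.14 = 169.86 → 170
  B: 239 + 0.09×(128−239) = 239 − 9.99 = 229.01 → 229
  → #baaae5

#9690a6, #baaae5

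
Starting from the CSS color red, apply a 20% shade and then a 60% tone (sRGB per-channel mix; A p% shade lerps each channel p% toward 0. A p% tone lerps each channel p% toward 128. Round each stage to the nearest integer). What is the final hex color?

#9E4D4D

CSS red is rgb(255, 0, 0).
Per channel, c → c + 0.2(0 − c):
  R: 255 + 0.2×(0−255) = 255 − 51 = 204 → 204
  G: 0 + 0 = 0 → 0
  B: 0 + 0.2×(0−0) = 0 + 0 = 0 → 0
After the shade: rgb(204, 0, 0) = #CC0000.
Lerp each channel 60% toward 128:
  R: 204 + 0.6×(128−204) = 204 − 45.6 = 158.4 → 158
  G: 0 + 0.6×(128−0) = 0 + 76.8 = 76.8 → 77
  B: 0 + 76.8 = 76.8 → 77
rgb(158, 77, 77) = #9E4D4D.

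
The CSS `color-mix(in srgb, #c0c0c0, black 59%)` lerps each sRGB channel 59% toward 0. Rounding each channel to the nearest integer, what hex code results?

#4f4f4f

#c0c0c0 is rgb(192, 192, 192).
Lerp each channel 59% toward 0:
  R: 192 + 0.59×(0−192) = 192 − 113.28 = 78.72 → 79
  G: 192 − 113.28 = 78.72 → 79
  B: 192 − 113.28 = 78.72 → 79
rgb(79, 79, 79) = #4f4f4f.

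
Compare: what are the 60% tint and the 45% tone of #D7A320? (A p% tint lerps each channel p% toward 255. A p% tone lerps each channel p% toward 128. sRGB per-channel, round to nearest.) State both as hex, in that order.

#D7A320 is rgb(215, 163, 32).
60% tint:
  R: 215 + 24 = 239 → 239
  G: 163 + 0.6×(255−163) = 163 + 55.2 = 218.2 → 218
  B: 32 + 0.6×(255−32) = 32 + 133.8 = 165.8 → 166
  → #EFDAA6
45% tone:
  R: 215 + 0.45×(128−215) = 215 − 39.15 = 175.85 → 176
  G: 163 + 0.45×(128−163) = 163 − 15.75 = 147.25 → 147
  B: 32 + 0.45×(128−32) = 32 + 43.2 = 75.2 → 75
  → #B0934B

#EFDAA6, #B0934B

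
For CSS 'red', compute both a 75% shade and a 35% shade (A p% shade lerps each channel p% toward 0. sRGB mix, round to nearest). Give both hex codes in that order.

#400000, #A60000

CSS red is rgb(255, 0, 0).
75% shade:
  R: 255 + 0.75×(0−255) = 255 − 191.25 = 63.75 → 64
  G: 0 + 0 = 0 → 0
  B: 0 + 0 = 0 → 0
  → #400000
35% shade:
  R: 255 + 0.35×(0−255) = 255 − 89.25 = 165.75 → 166
  G: 0 + 0.35×(0−0) = 0 + 0 = 0 → 0
  B: 0 + 0.35×(0−0) = 0 + 0 = 0 → 0
  → #A60000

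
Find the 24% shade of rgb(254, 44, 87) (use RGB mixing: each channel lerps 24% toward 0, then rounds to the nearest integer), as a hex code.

Lerp each channel 24% toward 0:
  R: 254 + 0.24×(0−254) = 254 − 60.96 = 193.04 → 193
  G: 44 + 0.24×(0−44) = 44 − 10.56 = 33.44 → 33
  B: 87 − 20.88 = 66.12 → 66
rgb(193, 33, 66) = #c12142.

#c12142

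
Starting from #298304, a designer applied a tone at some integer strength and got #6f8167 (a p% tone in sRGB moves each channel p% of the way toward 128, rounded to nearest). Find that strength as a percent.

#298304 is rgb(41, 131, 4); #6f8167 is rgb(111, 129, 103).
On the B channel (widest range): 103 ≈ 4 + (p/100)(128 − 4), so p ≈ 100×(103 − 4)/(128 − 4) = 9900/124 = 79.84.
p = 80 reproduces all three channels after rounding.

80%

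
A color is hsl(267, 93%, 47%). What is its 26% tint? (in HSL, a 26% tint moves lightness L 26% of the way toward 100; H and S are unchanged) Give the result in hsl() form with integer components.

hsl(267, 93%, 61%)

L moves 26% from 47 toward 100: 47 + 13.78 = 60.78 → 61.
H and S are unchanged.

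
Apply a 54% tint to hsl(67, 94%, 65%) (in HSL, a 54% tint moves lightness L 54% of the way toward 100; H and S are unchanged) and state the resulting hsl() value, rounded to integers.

hsl(67, 94%, 84%)

L moves 54% from 65 toward 100: 65 + 18.9 = 83.9 → 84.
H and S are unchanged.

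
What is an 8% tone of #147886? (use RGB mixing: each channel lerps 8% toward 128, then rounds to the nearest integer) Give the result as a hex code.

#147886 is rgb(20, 120, 134).
Lerp each channel 8% toward 128:
  R: 20 + 0.08×(128−20) = 20 + 8.64 = 28.64 → 29
  G: 120 + 0.08×(128−120) = 120 + 0.64 = 120.64 → 121
  B: 134 − 0.48 = 133.52 → 134
rgb(29, 121, 134) = #1d7986.

#1d7986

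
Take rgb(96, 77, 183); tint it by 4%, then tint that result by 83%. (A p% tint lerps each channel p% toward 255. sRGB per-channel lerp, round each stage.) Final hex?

Per channel, c → c + 0.04(255 − c):
  R: 96 + 6.36 = 102.36 → 102
  G: 77 + 0.04×(255−77) = 77 + 7.12 = 84.12 → 84
  B: 183 + 2.88 = 185.88 → 186
After the tint: rgb(102, 84, 186) = #6654ba.
An 83% tint moves each channel 83% toward 255:
  R: 102 + 0.83×(255−102) = 102 + 126.99 = 228.99 → 229
  G: 84 + 141.93 = 225.93 → 226
  B: 186 + 57.27 = 243.27 → 243
rgb(229, 226, 243) = #e5e2f3.

#e5e2f3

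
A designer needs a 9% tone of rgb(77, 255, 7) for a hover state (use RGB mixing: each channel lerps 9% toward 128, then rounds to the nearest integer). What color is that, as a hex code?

Lerp each channel 9% toward 128:
  R: 77 + 4.59 = 81.59 → 82
  G: 255 + 0.09×(128−255) = 255 − 11.43 = 243.57 → 244
  B: 7 + 10.89 = 17.89 → 18
rgb(82, 244, 18) = #52F412.

#52F412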